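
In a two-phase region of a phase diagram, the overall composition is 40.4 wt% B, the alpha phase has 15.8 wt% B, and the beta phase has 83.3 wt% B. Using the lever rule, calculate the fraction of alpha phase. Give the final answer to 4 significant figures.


f_alpha = (C_beta - C0) / (C_beta - C_alpha)
f_alpha = (83.3 - 40.4) / (83.3 - 15.8)
f_alpha = 0.6356


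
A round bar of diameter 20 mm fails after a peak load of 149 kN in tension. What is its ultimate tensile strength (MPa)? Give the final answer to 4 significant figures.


A0 = pi*(d/2)^2 = pi*(20/2)^2 = 314.159 mm^2
UTS = F_max / A0 = 149*1000 / 314.159
UTS = 474.3 MPa


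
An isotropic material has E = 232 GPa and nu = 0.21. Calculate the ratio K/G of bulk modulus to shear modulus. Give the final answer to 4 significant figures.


G = E / (2*(1+nu))
G = 232 / (2*(1+0.21)) = 95.8678 GPa
K = E / (3*(1-2*nu))
K = 232 / (3*(1-2*0.21)) = 133.333 GPa
K/G = 133.333 / 95.8678 = 1.391


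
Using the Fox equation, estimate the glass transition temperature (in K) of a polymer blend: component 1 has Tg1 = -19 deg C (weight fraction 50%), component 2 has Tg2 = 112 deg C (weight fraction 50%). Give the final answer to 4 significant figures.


1/Tg = w1/Tg1 + w2/Tg2 (in Kelvin)
Tg1 = 254.15 K, Tg2 = 385.15 K
1/Tg = 0.5/254.15 + 0.5/385.15
Tg = 306.2 K


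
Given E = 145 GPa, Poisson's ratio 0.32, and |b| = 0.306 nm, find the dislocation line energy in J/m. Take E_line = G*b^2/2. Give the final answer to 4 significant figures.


Step 1: G = E / (2*(1+nu))
G = 145 / (2*(1+0.32)) = 54.9242 GPa = 5.49242e+10 Pa
Step 2: E_line = G*b^2/2
b = 0.306 nm = 3.06e-10 m
E_line = 0.5 * 5.49242e+10 * (3.06e-10)^2 = 2.571e-09 J/m


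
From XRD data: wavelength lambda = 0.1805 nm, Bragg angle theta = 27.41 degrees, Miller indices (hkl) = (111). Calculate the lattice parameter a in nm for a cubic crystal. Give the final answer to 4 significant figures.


d = lambda / (2*sin(theta))
d = 0.1805 / (2*sin(27.41 deg))
d = 0.196044 nm
a = d * sqrt(h^2+k^2+l^2) = 0.196044 * sqrt(3)
a = 0.3396 nm


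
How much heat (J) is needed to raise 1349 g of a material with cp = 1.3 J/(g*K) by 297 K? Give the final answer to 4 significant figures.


Q = m * cp * dT
Q = 1349 * 1.3 * 297
Q = 520800 J


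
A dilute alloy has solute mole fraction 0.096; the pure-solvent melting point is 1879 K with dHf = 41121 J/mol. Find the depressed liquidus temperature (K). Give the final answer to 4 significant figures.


dT = R*Tm^2*x / dHf
dT = 8.314 * 1879^2 * 0.096 / 41121
dT = 68.5285 K
T_new = 1879 - 68.5285 = 1810 K


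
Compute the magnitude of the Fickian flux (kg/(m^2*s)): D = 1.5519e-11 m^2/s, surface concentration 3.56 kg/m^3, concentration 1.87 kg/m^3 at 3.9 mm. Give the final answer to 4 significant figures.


J = -D * (dC/dx) = D * (C1 - C2) / dx
J = 1.5519e-11 * (3.56 - 1.87) / 3.9e-03
J = 6.725e-09 kg/(m^2*s)


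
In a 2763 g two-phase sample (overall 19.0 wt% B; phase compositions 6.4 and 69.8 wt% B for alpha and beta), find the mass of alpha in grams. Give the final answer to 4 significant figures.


f_alpha = (C_beta - C0) / (C_beta - C_alpha)
f_alpha = (69.8 - 19.0) / (69.8 - 6.4) = 0.801262
m_alpha = f_alpha * m_total = 0.801262 * 2763 = 2214 g


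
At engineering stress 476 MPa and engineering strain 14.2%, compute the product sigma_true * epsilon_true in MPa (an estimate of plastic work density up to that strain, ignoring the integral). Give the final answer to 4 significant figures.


sigma_true = sigma_eng * (1 + epsilon_eng)
sigma_true = 476 * (1 + 0.142) = 543.592 MPa
epsilon_true = ln(1 + epsilon_eng)
epsilon_true = ln(1 + 0.142) = 0.132781
sigma_true * epsilon_true = 543.592 * 0.132781 = 72.18 MPa


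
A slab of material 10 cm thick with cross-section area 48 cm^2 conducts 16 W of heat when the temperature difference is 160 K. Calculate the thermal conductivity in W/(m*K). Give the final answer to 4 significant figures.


k = Q*L / (A*dT)
L = 0.1 m, A = 4.8e-03 m^2
k = 16 * 0.1 / (4.8e-03 * 160)
k = 2.083 W/(m*K)


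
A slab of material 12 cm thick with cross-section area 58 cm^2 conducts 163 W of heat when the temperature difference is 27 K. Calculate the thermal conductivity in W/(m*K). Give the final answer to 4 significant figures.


k = Q*L / (A*dT)
L = 0.12 m, A = 5.8e-03 m^2
k = 163 * 0.12 / (5.8e-03 * 27)
k = 124.9 W/(m*K)


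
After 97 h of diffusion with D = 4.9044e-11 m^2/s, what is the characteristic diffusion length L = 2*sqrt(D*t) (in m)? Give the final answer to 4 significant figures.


t = 97 hr = 349200 s
Diffusion length = 2*sqrt(D*t)
= 2*sqrt(4.9044e-11 * 349200)
= 8.277e-03 m


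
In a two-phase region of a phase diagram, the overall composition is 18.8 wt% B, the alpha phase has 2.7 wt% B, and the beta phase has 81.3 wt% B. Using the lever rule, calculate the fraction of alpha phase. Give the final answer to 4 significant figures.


f_alpha = (C_beta - C0) / (C_beta - C_alpha)
f_alpha = (81.3 - 18.8) / (81.3 - 2.7)
f_alpha = 0.7952


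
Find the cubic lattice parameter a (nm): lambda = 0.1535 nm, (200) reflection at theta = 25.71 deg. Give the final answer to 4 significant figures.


d = lambda / (2*sin(theta))
d = 0.1535 / (2*sin(25.71 deg))
d = 0.176918 nm
a = d * sqrt(h^2+k^2+l^2) = 0.176918 * sqrt(4)
a = 0.3538 nm


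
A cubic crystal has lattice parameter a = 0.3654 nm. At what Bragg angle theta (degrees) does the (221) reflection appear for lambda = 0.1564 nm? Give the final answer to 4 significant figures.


d = a / sqrt(h^2+k^2+l^2)
d = 0.3654 / sqrt(9) = 0.1218 nm
lambda = 2*d*sin(theta)  =>  sin(theta) = lambda / (2*d)
sin(theta) = 0.1564 / (2 * 0.1218) = 0.642036
theta = 39.94 deg


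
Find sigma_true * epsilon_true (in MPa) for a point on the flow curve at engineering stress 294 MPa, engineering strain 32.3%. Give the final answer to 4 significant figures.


sigma_true = sigma_eng * (1 + epsilon_eng)
sigma_true = 294 * (1 + 0.323) = 388.962 MPa
epsilon_true = ln(1 + epsilon_eng)
epsilon_true = ln(1 + 0.323) = 0.279902
sigma_true * epsilon_true = 388.962 * 0.279902 = 108.9 MPa


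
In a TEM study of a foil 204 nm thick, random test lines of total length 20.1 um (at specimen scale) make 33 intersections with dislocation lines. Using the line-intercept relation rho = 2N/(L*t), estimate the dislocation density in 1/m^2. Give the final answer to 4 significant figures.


rho = 2N / (L * t)
L = 20.1 um = 2.01e-05 m, t = 204 nm = 2.04e-07 m
rho = 2 * 33 / (2.01e-05 * 2.04e-07)
rho = 1.61e+13 1/m^2


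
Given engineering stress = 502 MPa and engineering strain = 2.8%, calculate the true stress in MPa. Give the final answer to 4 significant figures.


sigma_true = sigma_eng * (1 + epsilon_eng)
sigma_true = 502 * (1 + 0.028)
sigma_true = 516.1 MPa


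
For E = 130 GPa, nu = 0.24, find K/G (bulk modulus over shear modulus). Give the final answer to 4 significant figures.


G = E / (2*(1+nu))
G = 130 / (2*(1+0.24)) = 52.4194 GPa
K = E / (3*(1-2*nu))
K = 130 / (3*(1-2*0.24)) = 83.3333 GPa
K/G = 83.3333 / 52.4194 = 1.59


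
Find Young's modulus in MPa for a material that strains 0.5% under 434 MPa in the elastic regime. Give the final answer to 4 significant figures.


E = sigma / epsilon
epsilon = 0.5% = 5e-03
E = 434 / 5e-03
E = 86800 MPa


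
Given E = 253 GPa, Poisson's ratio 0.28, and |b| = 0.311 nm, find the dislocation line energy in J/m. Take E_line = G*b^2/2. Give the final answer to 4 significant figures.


Step 1: G = E / (2*(1+nu))
G = 253 / (2*(1+0.28)) = 98.8281 GPa = 9.88281e+10 Pa
Step 2: E_line = G*b^2/2
b = 0.311 nm = 3.11e-10 m
E_line = 0.5 * 9.88281e+10 * (3.11e-10)^2 = 4.779e-09 J/m


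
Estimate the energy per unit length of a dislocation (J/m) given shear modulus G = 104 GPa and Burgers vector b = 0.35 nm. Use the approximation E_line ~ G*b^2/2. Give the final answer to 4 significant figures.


E = G*b^2/2
b = 0.35 nm = 3.5e-10 m
G = 104 GPa = 1.04e+11 Pa
E = 0.5 * 1.04e+11 * (3.5e-10)^2
E = 6.37e-09 J/m


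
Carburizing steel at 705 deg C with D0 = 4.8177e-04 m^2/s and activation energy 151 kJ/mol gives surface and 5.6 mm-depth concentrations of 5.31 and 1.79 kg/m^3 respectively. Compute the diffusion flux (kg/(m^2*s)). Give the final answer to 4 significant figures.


Step 1: D = D0 * exp(-Qd/(R*T))
T = 705 + 273.15 = 978.15 K
D = 4.8177e-04 * exp(-151e3 / (8.314 * 978.15)) = 4.15841e-12 m^2/s
Step 2: J = D * (C1 - C2) / dx
J = 4.15841e-12 * (5.31 - 1.79) / 5.6e-03
J = 2.614e-09 kg/(m^2*s)


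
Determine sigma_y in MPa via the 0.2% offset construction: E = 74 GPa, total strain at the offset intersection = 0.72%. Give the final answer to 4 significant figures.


Offset strain = 0.002
Elastic strain at yield = total_strain - offset = 7.2e-03 - 0.002 = 5.2e-03
sigma_y = E * elastic_strain = 74000 * 5.2e-03
sigma_y = 384.8 MPa


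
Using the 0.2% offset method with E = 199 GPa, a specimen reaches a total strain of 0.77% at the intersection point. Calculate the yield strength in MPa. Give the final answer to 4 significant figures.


Offset strain = 0.002
Elastic strain at yield = total_strain - offset = 7.7e-03 - 0.002 = 5.7e-03
sigma_y = E * elastic_strain = 199000 * 5.7e-03
sigma_y = 1134 MPa


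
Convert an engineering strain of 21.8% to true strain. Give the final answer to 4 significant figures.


epsilon_true = ln(1 + epsilon_eng)
epsilon_true = ln(1 + 0.218)
epsilon_true = 0.1972


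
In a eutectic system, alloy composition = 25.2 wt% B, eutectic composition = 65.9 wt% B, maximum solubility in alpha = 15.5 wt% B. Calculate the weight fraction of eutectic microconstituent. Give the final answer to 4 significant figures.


f_primary = (C_e - C0) / (C_e - C_alpha_max)
f_primary = (65.9 - 25.2) / (65.9 - 15.5)
f_primary = 0.80754
f_eutectic = 1 - 0.80754 = 0.1925


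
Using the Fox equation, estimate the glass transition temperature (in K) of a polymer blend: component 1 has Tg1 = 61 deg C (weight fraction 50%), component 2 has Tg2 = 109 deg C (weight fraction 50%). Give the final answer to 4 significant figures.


1/Tg = w1/Tg1 + w2/Tg2 (in Kelvin)
Tg1 = 334.15 K, Tg2 = 382.15 K
1/Tg = 0.5/334.15 + 0.5/382.15
Tg = 356.5 K


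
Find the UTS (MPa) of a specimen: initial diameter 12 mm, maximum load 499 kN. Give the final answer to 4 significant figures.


A0 = pi*(d/2)^2 = pi*(12/2)^2 = 113.097 mm^2
UTS = F_max / A0 = 499*1000 / 113.097
UTS = 4412 MPa


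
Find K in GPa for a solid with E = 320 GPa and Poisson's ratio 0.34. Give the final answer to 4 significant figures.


K = E / (3*(1-2*nu))
K = 320 / (3*(1-2*0.34))
K = 333.3 GPa


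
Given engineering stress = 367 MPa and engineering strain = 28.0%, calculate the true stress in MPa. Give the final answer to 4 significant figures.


sigma_true = sigma_eng * (1 + epsilon_eng)
sigma_true = 367 * (1 + 0.28)
sigma_true = 469.8 MPa


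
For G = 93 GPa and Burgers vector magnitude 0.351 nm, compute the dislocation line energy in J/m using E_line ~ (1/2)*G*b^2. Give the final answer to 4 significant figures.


E = G*b^2/2
b = 0.351 nm = 3.51e-10 m
G = 93 GPa = 9.3e+10 Pa
E = 0.5 * 9.3e+10 * (3.51e-10)^2
E = 5.729e-09 J/m


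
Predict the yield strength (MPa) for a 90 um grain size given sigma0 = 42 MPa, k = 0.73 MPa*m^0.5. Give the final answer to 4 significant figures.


sigma_y = sigma0 + k / sqrt(d)
d = 90 um = 9e-05 m
sigma_y = 42 + 0.73 / sqrt(9e-05)
sigma_y = 118.9 MPa


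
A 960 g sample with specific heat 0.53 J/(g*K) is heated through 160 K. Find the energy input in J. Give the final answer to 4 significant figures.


Q = m * cp * dT
Q = 960 * 0.53 * 160
Q = 81410 J


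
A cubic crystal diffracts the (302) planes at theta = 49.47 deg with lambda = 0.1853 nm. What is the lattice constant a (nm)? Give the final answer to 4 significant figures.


d = lambda / (2*sin(theta))
d = 0.1853 / (2*sin(49.47 deg))
d = 0.121897 nm
a = d * sqrt(h^2+k^2+l^2) = 0.121897 * sqrt(13)
a = 0.4395 nm


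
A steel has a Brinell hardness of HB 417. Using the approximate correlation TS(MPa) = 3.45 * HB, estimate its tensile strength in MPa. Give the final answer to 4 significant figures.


TS (MPa) = 3.45 * HB
TS = 3.45 * 417
TS = 1439 MPa


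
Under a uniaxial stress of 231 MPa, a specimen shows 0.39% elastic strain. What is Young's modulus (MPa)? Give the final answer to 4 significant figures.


E = sigma / epsilon
epsilon = 0.39% = 3.9e-03
E = 231 / 3.9e-03
E = 59230 MPa


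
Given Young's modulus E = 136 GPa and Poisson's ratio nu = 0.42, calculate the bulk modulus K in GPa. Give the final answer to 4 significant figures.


K = E / (3*(1-2*nu))
K = 136 / (3*(1-2*0.42))
K = 283.3 GPa


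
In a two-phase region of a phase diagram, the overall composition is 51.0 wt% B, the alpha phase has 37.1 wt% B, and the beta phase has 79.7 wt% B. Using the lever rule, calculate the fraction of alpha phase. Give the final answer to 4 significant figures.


f_alpha = (C_beta - C0) / (C_beta - C_alpha)
f_alpha = (79.7 - 51.0) / (79.7 - 37.1)
f_alpha = 0.6737


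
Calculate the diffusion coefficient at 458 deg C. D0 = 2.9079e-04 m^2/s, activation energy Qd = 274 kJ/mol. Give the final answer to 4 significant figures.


D = D0 * exp(-Qd / (R*T))
T = 731.15 K
D = 2.9079e-04 * exp(-274e3 / (8.314 * 731.15))
D = 7.724e-24 m^2/s


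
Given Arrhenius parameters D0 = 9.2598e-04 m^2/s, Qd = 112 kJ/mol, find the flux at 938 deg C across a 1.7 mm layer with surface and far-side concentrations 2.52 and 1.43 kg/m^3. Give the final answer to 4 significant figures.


Step 1: D = D0 * exp(-Qd/(R*T))
T = 938 + 273.15 = 1211.15 K
D = 9.2598e-04 * exp(-112e3 / (8.314 * 1211.15)) = 1.36797e-08 m^2/s
Step 2: J = D * (C1 - C2) / dx
J = 1.36797e-08 * (2.52 - 1.43) / 1.7e-03
J = 8.771e-06 kg/(m^2*s)


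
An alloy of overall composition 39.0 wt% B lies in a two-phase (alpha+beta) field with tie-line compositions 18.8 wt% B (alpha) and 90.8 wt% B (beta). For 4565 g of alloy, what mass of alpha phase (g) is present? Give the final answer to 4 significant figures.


f_alpha = (C_beta - C0) / (C_beta - C_alpha)
f_alpha = (90.8 - 39.0) / (90.8 - 18.8) = 0.719444
m_alpha = f_alpha * m_total = 0.719444 * 4565 = 3284 g


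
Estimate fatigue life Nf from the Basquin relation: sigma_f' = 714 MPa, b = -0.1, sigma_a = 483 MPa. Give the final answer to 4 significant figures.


sigma_a = sigma_f' * (2*Nf)^b
2*Nf = (sigma_a / sigma_f')^(1/b)
2*Nf = (483 / 714)^(1/-0.1)
2*Nf = 49.8323
Nf = 24.92 cycles


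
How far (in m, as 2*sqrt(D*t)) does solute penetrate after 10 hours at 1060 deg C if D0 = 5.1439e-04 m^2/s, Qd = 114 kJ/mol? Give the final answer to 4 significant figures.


Step 1: D = D0 * exp(-Qd/(R*T))
T = 1333.15 K
D = 5.1439e-04 * exp(-114e3 / (8.314 * 1333.15)) = 1.75572e-08 m^2/s
Step 2: L = 2*sqrt(D*t)
t = 10 h = 36000 s
L = 2*sqrt(1.75572e-08 * 36000) = 0.05028 m


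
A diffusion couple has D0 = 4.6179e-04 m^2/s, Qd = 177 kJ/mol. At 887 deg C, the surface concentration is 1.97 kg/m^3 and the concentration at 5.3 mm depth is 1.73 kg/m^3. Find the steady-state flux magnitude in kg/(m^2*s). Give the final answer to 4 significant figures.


Step 1: D = D0 * exp(-Qd/(R*T))
T = 887 + 273.15 = 1160.15 K
D = 4.6179e-04 * exp(-177e3 / (8.314 * 1160.15)) = 4.95338e-12 m^2/s
Step 2: J = D * (C1 - C2) / dx
J = 4.95338e-12 * (1.97 - 1.73) / 5.3e-03
J = 2.243e-10 kg/(m^2*s)


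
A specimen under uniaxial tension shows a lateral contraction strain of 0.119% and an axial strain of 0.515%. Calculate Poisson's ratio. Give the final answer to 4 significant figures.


nu = -epsilon_lat / epsilon_axial
Lateral strain is contraction (negative), so using magnitudes:
nu = 0.119 / 0.515
nu = 0.2311


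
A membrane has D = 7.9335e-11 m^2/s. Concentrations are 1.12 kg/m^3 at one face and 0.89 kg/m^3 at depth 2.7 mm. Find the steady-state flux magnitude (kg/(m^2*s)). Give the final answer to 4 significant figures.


J = -D * (dC/dx) = D * (C1 - C2) / dx
J = 7.9335e-11 * (1.12 - 0.89) / 2.7e-03
J = 6.758e-09 kg/(m^2*s)


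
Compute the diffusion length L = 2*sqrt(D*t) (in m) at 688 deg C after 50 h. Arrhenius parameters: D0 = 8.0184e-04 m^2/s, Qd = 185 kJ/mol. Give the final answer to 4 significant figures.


Step 1: D = D0 * exp(-Qd/(R*T))
T = 961.15 K
D = 8.0184e-04 * exp(-185e3 / (8.314 * 961.15)) = 7.07486e-14 m^2/s
Step 2: L = 2*sqrt(D*t)
t = 50 h = 180000 s
L = 2*sqrt(7.07486e-14 * 180000) = 2.257e-04 m


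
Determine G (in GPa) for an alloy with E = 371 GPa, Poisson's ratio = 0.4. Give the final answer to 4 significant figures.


G = E / (2*(1+nu))
G = 371 / (2*(1+0.4))
G = 132.5 GPa


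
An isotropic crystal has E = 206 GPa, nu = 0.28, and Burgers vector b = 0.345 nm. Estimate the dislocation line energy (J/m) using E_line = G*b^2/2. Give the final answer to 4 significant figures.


Step 1: G = E / (2*(1+nu))
G = 206 / (2*(1+0.28)) = 80.4688 GPa = 8.04688e+10 Pa
Step 2: E_line = G*b^2/2
b = 0.345 nm = 3.45e-10 m
E_line = 0.5 * 8.04688e+10 * (3.45e-10)^2 = 4.789e-09 J/m


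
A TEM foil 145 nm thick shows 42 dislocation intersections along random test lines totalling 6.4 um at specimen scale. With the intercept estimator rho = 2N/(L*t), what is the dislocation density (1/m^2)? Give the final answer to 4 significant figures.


rho = 2N / (L * t)
L = 6.4 um = 6.4e-06 m, t = 145 nm = 1.45e-07 m
rho = 2 * 42 / (6.4e-06 * 1.45e-07)
rho = 9.052e+13 1/m^2


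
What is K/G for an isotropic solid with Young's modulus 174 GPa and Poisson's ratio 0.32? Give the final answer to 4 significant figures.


G = E / (2*(1+nu))
G = 174 / (2*(1+0.32)) = 65.9091 GPa
K = E / (3*(1-2*nu))
K = 174 / (3*(1-2*0.32)) = 161.111 GPa
K/G = 161.111 / 65.9091 = 2.444


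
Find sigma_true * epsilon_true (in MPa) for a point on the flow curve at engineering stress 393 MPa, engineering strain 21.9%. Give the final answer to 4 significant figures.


sigma_true = sigma_eng * (1 + epsilon_eng)
sigma_true = 393 * (1 + 0.219) = 479.067 MPa
epsilon_true = ln(1 + epsilon_eng)
epsilon_true = ln(1 + 0.219) = 0.198031
sigma_true * epsilon_true = 479.067 * 0.198031 = 94.87 MPa


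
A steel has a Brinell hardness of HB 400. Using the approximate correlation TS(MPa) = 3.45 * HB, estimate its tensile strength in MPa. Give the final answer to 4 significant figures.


TS (MPa) = 3.45 * HB
TS = 3.45 * 400
TS = 1380 MPa


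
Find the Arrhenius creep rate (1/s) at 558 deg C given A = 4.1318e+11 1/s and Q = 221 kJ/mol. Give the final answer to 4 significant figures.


rate = A * exp(-Q / (R*T))
T = 558 + 273.15 = 831.15 K
rate = 4.1318e+11 * exp(-221e3 / (8.314 * 831.15))
rate = 5.329e-03 1/s


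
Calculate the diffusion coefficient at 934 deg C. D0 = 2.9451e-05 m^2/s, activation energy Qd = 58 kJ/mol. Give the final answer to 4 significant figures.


D = D0 * exp(-Qd / (R*T))
T = 1207.15 K
D = 2.9451e-05 * exp(-58e3 / (8.314 * 1207.15))
D = 9.105e-08 m^2/s


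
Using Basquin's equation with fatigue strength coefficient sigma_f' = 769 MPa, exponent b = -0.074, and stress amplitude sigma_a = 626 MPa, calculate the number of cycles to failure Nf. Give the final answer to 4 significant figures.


sigma_a = sigma_f' * (2*Nf)^b
2*Nf = (sigma_a / sigma_f')^(1/b)
2*Nf = (626 / 769)^(1/-0.074)
2*Nf = 16.1235
Nf = 8.062 cycles


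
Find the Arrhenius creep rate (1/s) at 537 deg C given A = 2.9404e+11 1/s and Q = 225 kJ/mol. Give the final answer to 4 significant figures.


rate = A * exp(-Q / (R*T))
T = 537 + 273.15 = 810.15 K
rate = 2.9404e+11 * exp(-225e3 / (8.314 * 810.15))
rate = 9.14e-04 1/s


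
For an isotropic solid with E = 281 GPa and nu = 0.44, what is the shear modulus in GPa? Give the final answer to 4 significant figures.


G = E / (2*(1+nu))
G = 281 / (2*(1+0.44))
G = 97.57 GPa


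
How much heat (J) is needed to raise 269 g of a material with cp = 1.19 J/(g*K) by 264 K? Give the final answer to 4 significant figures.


Q = m * cp * dT
Q = 269 * 1.19 * 264
Q = 84510 J


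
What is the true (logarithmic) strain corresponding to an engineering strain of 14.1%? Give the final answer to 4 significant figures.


epsilon_true = ln(1 + epsilon_eng)
epsilon_true = ln(1 + 0.141)
epsilon_true = 0.1319


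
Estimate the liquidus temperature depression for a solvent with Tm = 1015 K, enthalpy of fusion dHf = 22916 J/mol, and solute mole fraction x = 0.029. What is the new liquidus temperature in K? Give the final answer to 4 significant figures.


dT = R*Tm^2*x / dHf
dT = 8.314 * 1015^2 * 0.029 / 22916
dT = 10.8393 K
T_new = 1015 - 10.8393 = 1004 K


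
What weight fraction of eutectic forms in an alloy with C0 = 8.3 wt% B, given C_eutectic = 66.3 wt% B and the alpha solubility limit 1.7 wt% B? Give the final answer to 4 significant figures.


f_primary = (C_e - C0) / (C_e - C_alpha_max)
f_primary = (66.3 - 8.3) / (66.3 - 1.7)
f_primary = 0.897833
f_eutectic = 1 - 0.897833 = 0.1022


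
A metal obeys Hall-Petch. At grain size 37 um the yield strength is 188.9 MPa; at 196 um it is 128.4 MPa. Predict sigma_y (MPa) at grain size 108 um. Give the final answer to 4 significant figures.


sigma_y = sigma0 + k / sqrt(d)
1/sqrt(d1) = 1/sqrt(3.7e-05) = 164.399;  1/sqrt(d2) = 71.4286
k = (sigma1 - sigma2) / (1/sqrt(d1) - 1/sqrt(d2)) = (188.9 - 128.4) / (164.399 - 71.4286) = 0.650745 MPa*m^0.5
sigma0 = sigma1 - k/sqrt(d1) = 188.9 - 0.650745*164.399 = 81.9182 MPa
sigma_y(d3) = 81.9182 + 0.650745 / sqrt(1.08e-04) = 144.5 MPa


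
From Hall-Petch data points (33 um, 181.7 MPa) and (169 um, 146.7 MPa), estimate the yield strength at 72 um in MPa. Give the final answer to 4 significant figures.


sigma_y = sigma0 + k / sqrt(d)
1/sqrt(d1) = 1/sqrt(3.3e-05) = 174.078;  1/sqrt(d2) = 76.9231
k = (sigma1 - sigma2) / (1/sqrt(d1) - 1/sqrt(d2)) = (181.7 - 146.7) / (174.078 - 76.9231) = 0.360251 MPa*m^0.5
sigma0 = sigma1 - k/sqrt(d1) = 181.7 - 0.360251*174.078 = 118.988 MPa
sigma_y(d3) = 118.988 + 0.360251 / sqrt(7.2e-05) = 161.4 MPa


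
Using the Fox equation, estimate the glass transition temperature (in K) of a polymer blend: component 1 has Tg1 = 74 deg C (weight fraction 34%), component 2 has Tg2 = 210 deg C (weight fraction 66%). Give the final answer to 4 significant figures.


1/Tg = w1/Tg1 + w2/Tg2 (in Kelvin)
Tg1 = 347.15 K, Tg2 = 483.15 K
1/Tg = 0.34/347.15 + 0.66/483.15
Tg = 426.4 K


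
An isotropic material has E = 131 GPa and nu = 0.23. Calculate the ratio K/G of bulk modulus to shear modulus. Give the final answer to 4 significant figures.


G = E / (2*(1+nu))
G = 131 / (2*(1+0.23)) = 53.252 GPa
K = E / (3*(1-2*nu))
K = 131 / (3*(1-2*0.23)) = 80.8642 GPa
K/G = 80.8642 / 53.252 = 1.519


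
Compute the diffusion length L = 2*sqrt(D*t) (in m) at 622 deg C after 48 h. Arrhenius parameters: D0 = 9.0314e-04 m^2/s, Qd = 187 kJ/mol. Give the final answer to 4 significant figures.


Step 1: D = D0 * exp(-Qd/(R*T))
T = 895.15 K
D = 9.0314e-04 * exp(-187e3 / (8.314 * 895.15)) = 1.10499e-14 m^2/s
Step 2: L = 2*sqrt(D*t)
t = 48 h = 172800 s
L = 2*sqrt(1.10499e-14 * 172800) = 8.739e-05 m


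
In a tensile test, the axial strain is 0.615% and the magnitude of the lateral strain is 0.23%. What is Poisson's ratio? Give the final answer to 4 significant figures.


nu = -epsilon_lat / epsilon_axial
Lateral strain is contraction (negative), so using magnitudes:
nu = 0.23 / 0.615
nu = 0.374


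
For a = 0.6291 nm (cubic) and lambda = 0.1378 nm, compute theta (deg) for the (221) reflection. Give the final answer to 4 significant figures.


d = a / sqrt(h^2+k^2+l^2)
d = 0.6291 / sqrt(9) = 0.2097 nm
lambda = 2*d*sin(theta)  =>  sin(theta) = lambda / (2*d)
sin(theta) = 0.1378 / (2 * 0.2097) = 0.328565
theta = 19.18 deg


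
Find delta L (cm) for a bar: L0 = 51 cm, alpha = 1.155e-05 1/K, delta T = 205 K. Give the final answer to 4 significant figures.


dL = L0 * alpha * dT
dL = 51 * 1.155e-05 * 205
dL = 0.1208 cm


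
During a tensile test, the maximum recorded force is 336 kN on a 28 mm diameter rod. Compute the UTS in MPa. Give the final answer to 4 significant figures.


A0 = pi*(d/2)^2 = pi*(28/2)^2 = 615.752 mm^2
UTS = F_max / A0 = 336*1000 / 615.752
UTS = 545.7 MPa


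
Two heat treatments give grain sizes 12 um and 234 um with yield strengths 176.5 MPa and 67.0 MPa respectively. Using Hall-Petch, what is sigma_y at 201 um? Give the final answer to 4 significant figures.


sigma_y = sigma0 + k / sqrt(d)
1/sqrt(d1) = 1/sqrt(1.2e-05) = 288.675;  1/sqrt(d2) = 65.372
k = (sigma1 - sigma2) / (1/sqrt(d1) - 1/sqrt(d2)) = (176.5 - 67.0) / (288.675 - 65.372) = 0.490365 MPa*m^0.5
sigma0 = sigma1 - k/sqrt(d1) = 176.5 - 0.490365*288.675 = 34.9438 MPa
sigma_y(d3) = 34.9438 + 0.490365 / sqrt(2.01e-04) = 69.53 MPa


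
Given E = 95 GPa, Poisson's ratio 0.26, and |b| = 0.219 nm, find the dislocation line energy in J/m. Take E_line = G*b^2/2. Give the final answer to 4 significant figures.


Step 1: G = E / (2*(1+nu))
G = 95 / (2*(1+0.26)) = 37.6984 GPa = 3.76984e+10 Pa
Step 2: E_line = G*b^2/2
b = 0.219 nm = 2.19e-10 m
E_line = 0.5 * 3.76984e+10 * (2.19e-10)^2 = 9.04e-10 J/m


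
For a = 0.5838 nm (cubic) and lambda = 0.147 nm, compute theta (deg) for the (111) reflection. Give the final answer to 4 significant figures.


d = a / sqrt(h^2+k^2+l^2)
d = 0.5838 / sqrt(3) = 0.337057 nm
lambda = 2*d*sin(theta)  =>  sin(theta) = lambda / (2*d)
sin(theta) = 0.147 / (2 * 0.337057) = 0.218064
theta = 12.6 deg


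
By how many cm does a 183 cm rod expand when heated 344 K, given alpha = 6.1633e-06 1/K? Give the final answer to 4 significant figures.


dL = L0 * alpha * dT
dL = 183 * 6.1633e-06 * 344
dL = 0.388 cm


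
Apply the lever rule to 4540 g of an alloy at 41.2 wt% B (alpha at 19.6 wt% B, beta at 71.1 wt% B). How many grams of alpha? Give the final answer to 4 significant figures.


f_alpha = (C_beta - C0) / (C_beta - C_alpha)
f_alpha = (71.1 - 41.2) / (71.1 - 19.6) = 0.580583
m_alpha = f_alpha * m_total = 0.580583 * 4540 = 2636 g


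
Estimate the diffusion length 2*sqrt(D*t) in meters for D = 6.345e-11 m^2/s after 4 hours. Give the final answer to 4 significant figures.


t = 4 hr = 14400 s
Diffusion length = 2*sqrt(D*t)
= 2*sqrt(6.345e-11 * 14400)
= 1.912e-03 m


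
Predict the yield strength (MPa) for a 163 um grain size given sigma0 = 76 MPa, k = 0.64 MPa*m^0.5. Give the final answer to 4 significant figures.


sigma_y = sigma0 + k / sqrt(d)
d = 163 um = 1.63e-04 m
sigma_y = 76 + 0.64 / sqrt(1.63e-04)
sigma_y = 126.1 MPa


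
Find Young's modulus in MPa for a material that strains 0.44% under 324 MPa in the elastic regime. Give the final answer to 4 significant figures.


E = sigma / epsilon
epsilon = 0.44% = 4.4e-03
E = 324 / 4.4e-03
E = 73640 MPa


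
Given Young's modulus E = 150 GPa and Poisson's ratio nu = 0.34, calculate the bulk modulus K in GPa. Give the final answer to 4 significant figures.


K = E / (3*(1-2*nu))
K = 150 / (3*(1-2*0.34))
K = 156.3 GPa


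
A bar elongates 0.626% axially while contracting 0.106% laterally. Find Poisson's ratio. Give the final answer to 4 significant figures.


nu = -epsilon_lat / epsilon_axial
Lateral strain is contraction (negative), so using magnitudes:
nu = 0.106 / 0.626
nu = 0.1693


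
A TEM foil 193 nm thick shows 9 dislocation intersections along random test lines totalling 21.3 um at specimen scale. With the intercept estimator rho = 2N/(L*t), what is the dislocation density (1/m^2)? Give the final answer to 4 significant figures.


rho = 2N / (L * t)
L = 21.3 um = 2.13e-05 m, t = 193 nm = 1.93e-07 m
rho = 2 * 9 / (2.13e-05 * 1.93e-07)
rho = 4.379e+12 1/m^2


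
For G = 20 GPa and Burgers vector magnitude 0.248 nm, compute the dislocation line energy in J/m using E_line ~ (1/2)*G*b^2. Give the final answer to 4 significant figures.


E = G*b^2/2
b = 0.248 nm = 2.48e-10 m
G = 20 GPa = 2e+10 Pa
E = 0.5 * 2e+10 * (2.48e-10)^2
E = 6.15e-10 J/m


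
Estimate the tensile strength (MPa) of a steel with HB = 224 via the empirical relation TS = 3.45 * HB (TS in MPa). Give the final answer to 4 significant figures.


TS (MPa) = 3.45 * HB
TS = 3.45 * 224
TS = 772.8 MPa


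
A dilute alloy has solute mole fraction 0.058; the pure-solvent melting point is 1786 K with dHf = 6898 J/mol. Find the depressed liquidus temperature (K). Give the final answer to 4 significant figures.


dT = R*Tm^2*x / dHf
dT = 8.314 * 1786^2 * 0.058 / 6898
dT = 222.986 K
T_new = 1786 - 222.986 = 1563 K


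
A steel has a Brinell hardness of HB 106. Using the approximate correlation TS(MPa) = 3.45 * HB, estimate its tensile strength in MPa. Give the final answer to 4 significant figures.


TS (MPa) = 3.45 * HB
TS = 3.45 * 106
TS = 365.7 MPa


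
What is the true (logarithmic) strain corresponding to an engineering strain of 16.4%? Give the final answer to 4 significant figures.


epsilon_true = ln(1 + epsilon_eng)
epsilon_true = ln(1 + 0.164)
epsilon_true = 0.1519


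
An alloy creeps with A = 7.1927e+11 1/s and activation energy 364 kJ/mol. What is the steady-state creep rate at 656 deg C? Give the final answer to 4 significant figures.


rate = A * exp(-Q / (R*T))
T = 656 + 273.15 = 929.15 K
rate = 7.1927e+11 * exp(-364e3 / (8.314 * 929.15))
rate = 2.471e-09 1/s


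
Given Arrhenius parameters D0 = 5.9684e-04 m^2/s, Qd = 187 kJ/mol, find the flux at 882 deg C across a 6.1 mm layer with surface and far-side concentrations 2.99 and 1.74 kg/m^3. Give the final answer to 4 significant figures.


Step 1: D = D0 * exp(-Qd/(R*T))
T = 882 + 273.15 = 1155.15 K
D = 5.9684e-04 * exp(-187e3 / (8.314 * 1155.15)) = 2.08744e-12 m^2/s
Step 2: J = D * (C1 - C2) / dx
J = 2.08744e-12 * (2.99 - 1.74) / 6.1e-03
J = 4.278e-10 kg/(m^2*s)


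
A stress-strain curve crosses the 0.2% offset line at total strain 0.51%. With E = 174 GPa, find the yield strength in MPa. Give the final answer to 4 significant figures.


Offset strain = 0.002
Elastic strain at yield = total_strain - offset = 5.1e-03 - 0.002 = 3.1e-03
sigma_y = E * elastic_strain = 174000 * 3.1e-03
sigma_y = 539.4 MPa


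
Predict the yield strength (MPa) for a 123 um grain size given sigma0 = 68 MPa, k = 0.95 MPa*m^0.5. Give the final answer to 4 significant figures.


sigma_y = sigma0 + k / sqrt(d)
d = 123 um = 1.23e-04 m
sigma_y = 68 + 0.95 / sqrt(1.23e-04)
sigma_y = 153.7 MPa


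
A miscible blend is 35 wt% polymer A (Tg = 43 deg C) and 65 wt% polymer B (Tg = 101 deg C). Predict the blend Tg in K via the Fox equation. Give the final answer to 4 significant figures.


1/Tg = w1/Tg1 + w2/Tg2 (in Kelvin)
Tg1 = 316.15 K, Tg2 = 374.15 K
1/Tg = 0.35/316.15 + 0.65/374.15
Tg = 351.6 K


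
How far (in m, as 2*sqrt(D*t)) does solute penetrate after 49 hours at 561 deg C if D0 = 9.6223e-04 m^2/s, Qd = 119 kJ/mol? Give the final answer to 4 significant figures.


Step 1: D = D0 * exp(-Qd/(R*T))
T = 834.15 K
D = 9.6223e-04 * exp(-119e3 / (8.314 * 834.15)) = 3.39786e-11 m^2/s
Step 2: L = 2*sqrt(D*t)
t = 49 h = 176400 s
L = 2*sqrt(3.39786e-11 * 176400) = 4.896e-03 m


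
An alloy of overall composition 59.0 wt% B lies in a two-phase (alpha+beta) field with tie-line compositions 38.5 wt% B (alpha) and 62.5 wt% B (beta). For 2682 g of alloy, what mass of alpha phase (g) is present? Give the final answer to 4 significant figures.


f_alpha = (C_beta - C0) / (C_beta - C_alpha)
f_alpha = (62.5 - 59.0) / (62.5 - 38.5) = 0.145833
m_alpha = f_alpha * m_total = 0.145833 * 2682 = 391.1 g


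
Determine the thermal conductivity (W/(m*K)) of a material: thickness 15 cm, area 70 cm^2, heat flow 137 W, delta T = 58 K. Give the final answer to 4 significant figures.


k = Q*L / (A*dT)
L = 0.15 m, A = 7e-03 m^2
k = 137 * 0.15 / (7e-03 * 58)
k = 50.62 W/(m*K)


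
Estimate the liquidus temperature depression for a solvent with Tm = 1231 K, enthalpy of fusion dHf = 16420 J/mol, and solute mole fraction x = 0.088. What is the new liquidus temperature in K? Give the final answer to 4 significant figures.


dT = R*Tm^2*x / dHf
dT = 8.314 * 1231^2 * 0.088 / 16420
dT = 67.5205 K
T_new = 1231 - 67.5205 = 1163 K


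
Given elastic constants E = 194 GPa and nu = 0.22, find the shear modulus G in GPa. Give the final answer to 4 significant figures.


G = E / (2*(1+nu))
G = 194 / (2*(1+0.22))
G = 79.51 GPa


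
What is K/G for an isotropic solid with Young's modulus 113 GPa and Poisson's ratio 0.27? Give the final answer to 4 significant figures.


G = E / (2*(1+nu))
G = 113 / (2*(1+0.27)) = 44.4882 GPa
K = E / (3*(1-2*nu))
K = 113 / (3*(1-2*0.27)) = 81.8841 GPa
K/G = 81.8841 / 44.4882 = 1.841


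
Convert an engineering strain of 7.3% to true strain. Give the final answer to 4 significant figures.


epsilon_true = ln(1 + epsilon_eng)
epsilon_true = ln(1 + 0.073)
epsilon_true = 0.07046


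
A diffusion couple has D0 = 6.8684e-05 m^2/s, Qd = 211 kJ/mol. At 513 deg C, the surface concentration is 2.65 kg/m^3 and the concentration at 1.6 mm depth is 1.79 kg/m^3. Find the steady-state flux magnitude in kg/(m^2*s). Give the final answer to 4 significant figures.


Step 1: D = D0 * exp(-Qd/(R*T))
T = 513 + 273.15 = 786.15 K
D = 6.8684e-05 * exp(-211e3 / (8.314 * 786.15)) = 6.55766e-19 m^2/s
Step 2: J = D * (C1 - C2) / dx
J = 6.55766e-19 * (2.65 - 1.79) / 1.6e-03
J = 3.525e-16 kg/(m^2*s)


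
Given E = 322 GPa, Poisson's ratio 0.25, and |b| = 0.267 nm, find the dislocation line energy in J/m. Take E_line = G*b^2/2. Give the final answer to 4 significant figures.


Step 1: G = E / (2*(1+nu))
G = 322 / (2*(1+0.25)) = 128.8 GPa = 1.288e+11 Pa
Step 2: E_line = G*b^2/2
b = 0.267 nm = 2.67e-10 m
E_line = 0.5 * 1.288e+11 * (2.67e-10)^2 = 4.591e-09 J/m


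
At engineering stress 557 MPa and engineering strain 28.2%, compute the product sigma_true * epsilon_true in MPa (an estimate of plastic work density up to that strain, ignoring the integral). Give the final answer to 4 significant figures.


sigma_true = sigma_eng * (1 + epsilon_eng)
sigma_true = 557 * (1 + 0.282) = 714.074 MPa
epsilon_true = ln(1 + epsilon_eng)
epsilon_true = ln(1 + 0.282) = 0.248421
sigma_true * epsilon_true = 714.074 * 0.248421 = 177.4 MPa


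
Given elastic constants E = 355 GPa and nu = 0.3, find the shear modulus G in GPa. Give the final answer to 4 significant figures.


G = E / (2*(1+nu))
G = 355 / (2*(1+0.3))
G = 136.5 GPa


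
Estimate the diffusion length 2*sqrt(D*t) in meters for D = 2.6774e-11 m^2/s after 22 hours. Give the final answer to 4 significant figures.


t = 22 hr = 79200 s
Diffusion length = 2*sqrt(D*t)
= 2*sqrt(2.6774e-11 * 79200)
= 2.912e-03 m


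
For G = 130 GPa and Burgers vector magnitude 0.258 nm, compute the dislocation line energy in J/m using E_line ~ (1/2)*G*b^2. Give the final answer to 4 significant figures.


E = G*b^2/2
b = 0.258 nm = 2.58e-10 m
G = 130 GPa = 1.3e+11 Pa
E = 0.5 * 1.3e+11 * (2.58e-10)^2
E = 4.327e-09 J/m


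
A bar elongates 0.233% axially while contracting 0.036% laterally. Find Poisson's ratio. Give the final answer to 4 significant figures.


nu = -epsilon_lat / epsilon_axial
Lateral strain is contraction (negative), so using magnitudes:
nu = 0.036 / 0.233
nu = 0.1545


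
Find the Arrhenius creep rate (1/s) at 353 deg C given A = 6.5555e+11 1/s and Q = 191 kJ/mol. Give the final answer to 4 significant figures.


rate = A * exp(-Q / (R*T))
T = 353 + 273.15 = 626.15 K
rate = 6.5555e+11 * exp(-191e3 / (8.314 * 626.15))
rate = 7.629e-05 1/s


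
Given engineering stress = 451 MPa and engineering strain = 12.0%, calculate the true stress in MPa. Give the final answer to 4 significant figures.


sigma_true = sigma_eng * (1 + epsilon_eng)
sigma_true = 451 * (1 + 0.12)
sigma_true = 505.1 MPa


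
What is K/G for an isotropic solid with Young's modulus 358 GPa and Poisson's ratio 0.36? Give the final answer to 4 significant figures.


G = E / (2*(1+nu))
G = 358 / (2*(1+0.36)) = 131.618 GPa
K = E / (3*(1-2*nu))
K = 358 / (3*(1-2*0.36)) = 426.19 GPa
K/G = 426.19 / 131.618 = 3.238


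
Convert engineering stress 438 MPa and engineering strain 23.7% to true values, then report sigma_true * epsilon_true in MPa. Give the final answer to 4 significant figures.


sigma_true = sigma_eng * (1 + epsilon_eng)
sigma_true = 438 * (1 + 0.237) = 541.806 MPa
epsilon_true = ln(1 + epsilon_eng)
epsilon_true = ln(1 + 0.237) = 0.212689
sigma_true * epsilon_true = 541.806 * 0.212689 = 115.2 MPa


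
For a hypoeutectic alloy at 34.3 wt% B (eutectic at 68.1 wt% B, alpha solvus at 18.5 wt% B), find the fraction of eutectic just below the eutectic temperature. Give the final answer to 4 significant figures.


f_primary = (C_e - C0) / (C_e - C_alpha_max)
f_primary = (68.1 - 34.3) / (68.1 - 18.5)
f_primary = 0.681452
f_eutectic = 1 - 0.681452 = 0.3185


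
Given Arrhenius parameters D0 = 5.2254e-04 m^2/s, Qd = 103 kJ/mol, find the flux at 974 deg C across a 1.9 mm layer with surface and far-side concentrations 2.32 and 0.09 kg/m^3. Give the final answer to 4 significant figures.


Step 1: D = D0 * exp(-Qd/(R*T))
T = 974 + 273.15 = 1247.15 K
D = 5.2254e-04 * exp(-103e3 / (8.314 * 1247.15)) = 2.53509e-08 m^2/s
Step 2: J = D * (C1 - C2) / dx
J = 2.53509e-08 * (2.32 - 0.09) / 1.9e-03
J = 2.975e-05 kg/(m^2*s)


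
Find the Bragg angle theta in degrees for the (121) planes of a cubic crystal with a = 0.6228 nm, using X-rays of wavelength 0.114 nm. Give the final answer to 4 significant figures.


d = a / sqrt(h^2+k^2+l^2)
d = 0.6228 / sqrt(6) = 0.254257 nm
lambda = 2*d*sin(theta)  =>  sin(theta) = lambda / (2*d)
sin(theta) = 0.114 / (2 * 0.254257) = 0.224183
theta = 12.95 deg


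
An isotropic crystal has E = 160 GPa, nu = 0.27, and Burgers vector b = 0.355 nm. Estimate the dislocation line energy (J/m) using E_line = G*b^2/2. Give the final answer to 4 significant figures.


Step 1: G = E / (2*(1+nu))
G = 160 / (2*(1+0.27)) = 62.9921 GPa = 6.29921e+10 Pa
Step 2: E_line = G*b^2/2
b = 0.355 nm = 3.55e-10 m
E_line = 0.5 * 6.29921e+10 * (3.55e-10)^2 = 3.969e-09 J/m


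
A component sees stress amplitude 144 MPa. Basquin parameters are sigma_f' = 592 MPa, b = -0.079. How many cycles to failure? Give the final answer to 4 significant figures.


sigma_a = sigma_f' * (2*Nf)^b
2*Nf = (sigma_a / sigma_f')^(1/b)
2*Nf = (144 / 592)^(1/-0.079)
2*Nf = 5.91066e+07
Nf = 2.955e+07 cycles


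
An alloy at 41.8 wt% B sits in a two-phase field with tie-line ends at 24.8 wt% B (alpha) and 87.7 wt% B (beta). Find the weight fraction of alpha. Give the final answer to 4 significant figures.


f_alpha = (C_beta - C0) / (C_beta - C_alpha)
f_alpha = (87.7 - 41.8) / (87.7 - 24.8)
f_alpha = 0.7297


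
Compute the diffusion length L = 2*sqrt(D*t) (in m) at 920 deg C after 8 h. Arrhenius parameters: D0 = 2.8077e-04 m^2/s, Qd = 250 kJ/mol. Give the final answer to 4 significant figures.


Step 1: D = D0 * exp(-Qd/(R*T))
T = 1193.15 K
D = 2.8077e-04 * exp(-250e3 / (8.314 * 1193.15)) = 3.18612e-15 m^2/s
Step 2: L = 2*sqrt(D*t)
t = 8 h = 28800 s
L = 2*sqrt(3.18612e-15 * 28800) = 1.916e-05 m


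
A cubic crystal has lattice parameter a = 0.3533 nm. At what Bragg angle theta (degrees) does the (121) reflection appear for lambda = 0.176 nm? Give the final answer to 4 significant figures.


d = a / sqrt(h^2+k^2+l^2)
d = 0.3533 / sqrt(6) = 0.144234 nm
lambda = 2*d*sin(theta)  =>  sin(theta) = lambda / (2*d)
sin(theta) = 0.176 / (2 * 0.144234) = 0.610119
theta = 37.6 deg


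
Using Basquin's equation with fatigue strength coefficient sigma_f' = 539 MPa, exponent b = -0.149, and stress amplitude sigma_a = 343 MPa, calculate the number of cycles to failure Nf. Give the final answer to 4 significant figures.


sigma_a = sigma_f' * (2*Nf)^b
2*Nf = (sigma_a / sigma_f')^(1/b)
2*Nf = (343 / 539)^(1/-0.149)
2*Nf = 20.7689
Nf = 10.38 cycles


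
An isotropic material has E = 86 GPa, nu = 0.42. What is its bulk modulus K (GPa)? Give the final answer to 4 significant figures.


K = E / (3*(1-2*nu))
K = 86 / (3*(1-2*0.42))
K = 179.2 GPa
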